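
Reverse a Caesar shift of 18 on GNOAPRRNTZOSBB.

OVWIXZZVBHWAJJ

G(6): 6−18=-12≡14 → O
N(13): 13−18=-5≡21 → V
O(14): 14−18=-4≡22 → W
A(0): 0−18=-18≡8 → I
P(15): 15−18=-3≡23 → X
R(17): 17−18=-1≡25 → Z
R(17): 17−18=-1≡25 → Z
N(13): 13−18=-5≡21 → V
T(19): 19−18=1 → B
Z(25): 25−18=7 → H
O(14): 14−18=-4≡22 → W
S(18): 18−18=0 → A
B(1): 1−18=-17≡9 → J
B(1): 1−18=-17≡9 → J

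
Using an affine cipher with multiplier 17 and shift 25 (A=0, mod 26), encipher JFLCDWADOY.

WGEHYJZYDR

J(9): 17·9+25=178≡22 → W
F(5): 17·5+25=110≡6 → G
L(11): 17·11+25=212≡4 → E
C(2): 17·2+25=59≡7 → H
D(3): 17·3+25=76≡24 → Y
W(22): 17·22+25=399≡9 → J
A(0): 17·0+25=25 → Z
D(3): 17·3+25=76≡24 → Y
O(14): 17·14+25=263≡3 → D
Y(24): 17·24+25=433≡17 → R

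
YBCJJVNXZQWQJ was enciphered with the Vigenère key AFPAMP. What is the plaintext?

YWNJXGNSKQKBJ

Repeat the key across the ciphertext: AFPAMPAFPAMPA
Y(24)−A(0): 24 → Y
B(1)−F(5): -4≡22 → W
C(2)−P(15): -13≡13 → N
J(9)−A(0): 9 → J
J(9)−M(12): -3≡23 → X
V(21)−P(15): 6 → G
N(13)−A(0): 13 → N
X(23)−F(5): 18 → S
Z(25)−P(15): 10 → K
Q(16)−A(0): 16 → Q
W(22)−M(12): 10 → K
Q(16)−P(15): 1 → B
J(9)−A(0): 9 → J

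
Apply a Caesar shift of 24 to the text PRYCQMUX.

NPWAOKSV

P(15): 15+24=39≡13 → N
R(17): 17+24=41≡15 → P
Y(24): 24+24=48≡22 → W
C(2): 2+24=26≡0 → A
Q(16): 16+24=40≡14 → O
M(12): 12+24=36≡10 → K
U(20): 20+24=44≡18 → S
X(23): 23+24=47≡21 → V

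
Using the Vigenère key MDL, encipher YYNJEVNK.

Repeat the key across the message: MDLMDLMD
Y(24)+M(12): 36≡10 → K
Y(24)+D(3): 27≡1 → B
N(13)+L(11): 24 → Y
J(9)+M(12): 21 → V
E(4)+D(3): 7 → H
V(21)+L(11): 32≡6 → G
N(13)+M(12): 25 → Z
K(10)+D(3): 13 → N

KBYVHGZN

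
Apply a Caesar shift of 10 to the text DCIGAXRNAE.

NMSQKHBXKO

D(3): 3+10=13 → N
C(2): 2+10=12 → M
I(8): 8+10=18 → S
G(6): 6+10=16 → Q
A(0): 0+10=10 → K
X(23): 23+10=33≡7 → H
R(17): 17+10=27≡1 → B
N(13): 13+10=23 → X
A(0): 0+10=10 → K
E(4): 4+10=14 → O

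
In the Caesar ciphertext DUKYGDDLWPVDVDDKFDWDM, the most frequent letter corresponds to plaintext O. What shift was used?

The most frequent ciphertext letter is D (appears 8 times).
D is position 3; O is position 14.
Shift = -11≡15.

15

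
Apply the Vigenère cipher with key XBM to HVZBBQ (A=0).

EWLYCC

Repeat the key across the message: XBMXBM
H(7)+X(23): 30≡4 → E
V(21)+B(1): 22 → W
Z(25)+M(12): 37≡11 → L
B(1)+X(23): 24 → Y
B(1)+B(1): 2 → C
Q(16)+M(12): 28≡2 → C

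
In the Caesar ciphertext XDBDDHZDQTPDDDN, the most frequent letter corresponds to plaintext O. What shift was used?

15

The most frequent ciphertext letter is D (appears 7 times).
D is position 3; O is position 14.
Shift = -11≡15.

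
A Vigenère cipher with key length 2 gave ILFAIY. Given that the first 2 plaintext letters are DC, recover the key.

Subtract each crib letter from the matching ciphertext letter (mod 26):
I(8)−D(3)=5 → F
L(11)−C(2)=9 → J

FJ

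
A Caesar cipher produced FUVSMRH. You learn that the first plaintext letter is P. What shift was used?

From the crib: F(5)−P(15)=-10≡16, so the shift is 16.

16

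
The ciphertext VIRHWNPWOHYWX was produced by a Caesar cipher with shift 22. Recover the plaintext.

ZMVLARTASLCAB

V(21): 21−22=-1≡25 → Z
I(8): 8−22=-14≡12 → M
R(17): 17−22=-5≡21 → V
H(7): 7−22=-15≡11 → L
W(22): 22−22=0 → A
N(13): 13−22=-9≡17 → R
P(15): 15−22=-7≡19 → T
W(22): 22−22=0 → A
O(14): 14−22=-8≡18 → S
H(7): 7−22=-15≡11 → L
Y(24): 24−22=2 → C
W(22): 22−22=0 → A
X(23): 23−22=1 → B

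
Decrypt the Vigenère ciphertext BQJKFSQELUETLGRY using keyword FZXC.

Repeat the key across the ciphertext: FZXCFZXCFZXCFZXC
B(1)−F(5): -4≡22 → W
Q(16)−Z(25): -9≡17 → R
J(9)−X(23): -14≡12 → M
K(10)−C(2): 8 → I
F(5)−F(5): 0 → A
S(18)−Z(25): -7≡19 → T
Q(16)−X(23): -7≡19 → T
E(4)−C(2): 2 → C
L(11)−F(5): 6 → G
U(20)−Z(25): -5≡21 → V
E(4)−X(23): -19≡7 → H
T(19)−C(2): 17 → R
L(11)−F(5): 6 → G
G(6)−Z(25): -19≡7 → H
R(17)−X(23): -6≡20 → U
Y(24)−C(2): 22 → W

WRMIATTCGVHRGHUW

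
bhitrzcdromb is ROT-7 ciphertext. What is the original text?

uabmksvwkhfu

b(1): 1−7=-6≡20 → u
h(7): 7−7=0 → a
i(8): 8−7=1 → b
t(19): 19−7=12 → m
r(17): 17−7=10 → k
z(25): 25−7=18 → s
c(2): 2−7=-5≡21 → v
d(3): 3−7=-4≡22 → w
r(17): 17−7=10 → k
o(14): 14−7=7 → h
m(12): 12−7=5 → f
b(1): 1−7=-6≡20 → u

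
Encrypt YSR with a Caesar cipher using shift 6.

EYX

Y(24): 24+6=30≡4 → E
S(18): 18+6=24 → Y
R(17): 17+6=23 → X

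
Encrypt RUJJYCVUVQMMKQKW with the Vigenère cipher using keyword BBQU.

SVZDZDLOWRCGLRAQ

Repeat the key across the message: BBQUBBQUBBQUBBQU
R(17)+B(1): 18 → S
U(20)+B(1): 21 → V
J(9)+Q(16): 25 → Z
J(9)+U(20): 29≡3 → D
Y(24)+B(1): 25 → Z
C(2)+B(1): 3 → D
V(21)+Q(16): 37≡11 → L
U(20)+U(20): 40≡14 → O
V(21)+B(1): 22 → W
Q(16)+B(1): 17 → R
M(12)+Q(16): 28≡2 → C
M(12)+U(20): 32≡6 → G
K(10)+B(1): 11 → L
Q(16)+B(1): 17 → R
K(10)+Q(16): 26≡0 → A
W(22)+U(20): 42≡16 → Q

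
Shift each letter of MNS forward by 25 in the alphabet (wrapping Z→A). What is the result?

M(12): 12+25=37≡11 → L
N(13): 13+25=38≡12 → M
S(18): 18+25=43≡17 → R

LMR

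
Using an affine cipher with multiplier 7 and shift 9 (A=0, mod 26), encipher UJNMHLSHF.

TUWPGIFGS

U(20): 7·20+9=149≡19 → T
J(9): 7·9+9=72≡20 → U
N(13): 7·13+9=100≡22 → W
M(12): 7·12+9=93≡15 → P
H(7): 7·7+9=58≡6 → G
L(11): 7·11+9=86≡8 → I
S(18): 7·18+9=135≡5 → F
H(7): 7·7+9=58≡6 → G
F(5): 7·5+9=44≡18 → S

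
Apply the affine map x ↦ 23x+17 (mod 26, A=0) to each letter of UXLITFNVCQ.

U(20): 23·20+17=477≡9 → J
X(23): 23·23+17=546≡0 → A
L(11): 23·11+17=270≡10 → K
I(8): 23·8+17=201≡19 → T
T(19): 23·19+17=454≡12 → M
F(5): 23·5+17=132≡2 → C
N(13): 23·13+17=316≡4 → E
V(21): 23·21+17=500≡6 → G
C(2): 23·2+17=63≡11 → L
Q(16): 23·16+17=385≡21 → V

JAKTMCEGLV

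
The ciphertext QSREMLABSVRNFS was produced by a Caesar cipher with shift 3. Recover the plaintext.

Q(16): 16−3=13 → N
S(18): 18−3=15 → P
R(17): 17−3=14 → O
E(4): 4−3=1 → B
M(12): 12−3=9 → J
L(11): 11−3=8 → I
A(0): 0−3=-3≡23 → X
B(1): 1−3=-2≡24 → Y
S(18): 18−3=15 → P
V(21): 21−3=18 → S
R(17): 17−3=14 → O
N(13): 13−3=10 → K
F(5): 5−3=2 → C
S(18): 18−3=15 → P

NPOBJIXYPSOKCP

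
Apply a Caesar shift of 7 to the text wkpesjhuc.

w(22): 22+7=29≡3 → d
k(10): 10+7=17 → r
p(15): 15+7=22 → w
e(4): 4+7=11 → l
s(18): 18+7=25 → z
j(9): 9+7=16 → q
h(7): 7+7=14 → o
u(20): 20+7=27≡1 → b
c(2): 2+7=9 → j

drwlzqobj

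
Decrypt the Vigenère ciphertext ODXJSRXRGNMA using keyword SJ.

Repeat the key across the ciphertext: SJSJSJSJSJSJ
O(14)−S(18): -4≡22 → W
D(3)−J(9): -6≡20 → U
X(23)−S(18): 5 → F
J(9)−J(9): 0 → A
S(18)−S(18): 0 → A
R(17)−J(9): 8 → I
X(23)−S(18): 5 → F
R(17)−J(9): 8 → I
G(6)−S(18): -12≡14 → O
N(13)−J(9): 4 → E
M(12)−S(18): -6≡20 → U
A(0)−J(9): -9≡17 → R

WUFAAIFIOEUR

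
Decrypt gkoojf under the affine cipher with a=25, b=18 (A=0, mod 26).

mieejn

The inverse of 25 mod 26 is 25, since 25·25=625≡1. Apply D(y)=25·(y−18) mod 26:
g(6): 25·(6−18)=-300≡12 → m
k(10): 25·(10−18)=-200≡8 → i
o(14): 25·(14−18)=-100≡4 → e
o(14): 25·(14−18)=-100≡4 → e
j(9): 25·(9−18)=-225≡9 → j
f(5): 25·(5−18)=-325≡13 → n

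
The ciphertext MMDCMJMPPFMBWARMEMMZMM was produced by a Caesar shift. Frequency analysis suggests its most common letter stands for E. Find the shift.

The most frequent ciphertext letter is M (appears 10 times).
M is position 12; E is position 4.
Shift = 8.

8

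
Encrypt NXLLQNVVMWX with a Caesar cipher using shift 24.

LVJJOLTTKUV

N(13): 13+24=37≡11 → L
X(23): 23+24=47≡21 → V
L(11): 11+24=35≡9 → J
L(11): 11+24=35≡9 → J
Q(16): 16+24=40≡14 → O
N(13): 13+24=37≡11 → L
V(21): 21+24=45≡19 → T
V(21): 21+24=45≡19 → T
M(12): 12+24=36≡10 → K
W(22): 22+24=46≡20 → U
X(23): 23+24=47≡21 → V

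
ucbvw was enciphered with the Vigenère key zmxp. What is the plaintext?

Repeat the key across the ciphertext: zmxpz
u(20)−z(25): -5≡21 → v
c(2)−m(12): -10≡16 → q
b(1)−x(23): -22≡4 → e
v(21)−p(15): 6 → g
w(22)−z(25): -3≡23 → x

vqegx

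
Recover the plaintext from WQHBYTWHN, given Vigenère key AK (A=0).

Repeat the key across the ciphertext: AKAKAKAKA
W(22)−A(0): 22 → W
Q(16)−K(10): 6 → G
H(7)−A(0): 7 → H
B(1)−K(10): -9≡17 → R
Y(24)−A(0): 24 → Y
T(19)−K(10): 9 → J
W(22)−A(0): 22 → W
H(7)−K(10): -3≡23 → X
N(13)−A(0): 13 → N

WGHRYJWXN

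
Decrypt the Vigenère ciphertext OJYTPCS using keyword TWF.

Repeat the key across the ciphertext: TWFTWFT
O(14)−T(19): -5≡21 → V
J(9)−W(22): -13≡13 → N
Y(24)−F(5): 19 → T
T(19)−T(19): 0 → A
P(15)−W(22): -7≡19 → T
C(2)−F(5): -3≡23 → X
S(18)−T(19): -1≡25 → Z

VNTATXZ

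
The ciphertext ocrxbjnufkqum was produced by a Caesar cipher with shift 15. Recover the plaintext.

zncimuyfqvbfx

o(14): 14−15=-1≡25 → z
c(2): 2−15=-13≡13 → n
r(17): 17−15=2 → c
x(23): 23−15=8 → i
b(1): 1−15=-14≡12 → m
j(9): 9−15=-6≡20 → u
n(13): 13−15=-2≡24 → y
u(20): 20−15=5 → f
f(5): 5−15=-10≡16 → q
k(10): 10−15=-5≡21 → v
q(16): 16−15=1 → b
u(20): 20−15=5 → f
m(12): 12−15=-3≡23 → x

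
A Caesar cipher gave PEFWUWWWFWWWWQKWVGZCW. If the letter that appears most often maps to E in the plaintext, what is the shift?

18

The most frequent ciphertext letter is W (appears 10 times).
W is position 22; E is position 4.
Shift = 18.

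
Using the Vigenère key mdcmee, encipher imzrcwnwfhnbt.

Repeat the key across the message: mdcmeemdcmeem
i(8)+m(12): 20 → u
m(12)+d(3): 15 → p
z(25)+c(2): 27≡1 → b
r(17)+m(12): 29≡3 → d
c(2)+e(4): 6 → g
w(22)+e(4): 26≡0 → a
n(13)+m(12): 25 → z
w(22)+d(3): 25 → z
f(5)+c(2): 7 → h
h(7)+m(12): 19 → t
n(13)+e(4): 17 → r
b(1)+e(4): 5 → f
t(19)+m(12): 31≡5 → f

upbdgazzhtrff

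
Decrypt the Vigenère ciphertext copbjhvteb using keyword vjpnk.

hfaozmmerr

Repeat the key across the ciphertext: vjpnkvjpnk
c(2)−v(21): -19≡7 → h
o(14)−j(9): 5 → f
p(15)−p(15): 0 → a
b(1)−n(13): -12≡14 → o
j(9)−k(10): -1≡25 → z
h(7)−v(21): -14≡12 → m
v(21)−j(9): 12 → m
t(19)−p(15): 4 → e
e(4)−n(13): -9≡17 → r
b(1)−k(10): -9≡17 → r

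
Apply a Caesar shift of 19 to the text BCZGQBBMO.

B(1): 1+19=20 → U
C(2): 2+19=21 → V
Z(25): 25+19=44≡18 → S
G(6): 6+19=25 → Z
Q(16): 16+19=35≡9 → J
B(1): 1+19=20 → U
B(1): 1+19=20 → U
M(12): 12+19=31≡5 → F
O(14): 14+19=33≡7 → H

UVSZJUUFH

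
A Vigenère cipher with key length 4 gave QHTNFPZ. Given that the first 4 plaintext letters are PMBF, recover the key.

Subtract each crib letter from the matching ciphertext letter (mod 26):
Q(16)−P(15)=1 → B
H(7)−M(12)=-5≡21 → V
T(19)−B(1)=18 → S
N(13)−F(5)=8 → I

BVSI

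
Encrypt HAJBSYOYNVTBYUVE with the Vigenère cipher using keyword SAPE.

Repeat the key across the message: SAPESAPESAPESAPE
H(7)+S(18): 25 → Z
A(0)+A(0): 0 → A
J(9)+P(15): 24 → Y
B(1)+E(4): 5 → F
S(18)+S(18): 36≡10 → K
Y(24)+A(0): 24 → Y
O(14)+P(15): 29≡3 → D
Y(24)+E(4): 28≡2 → C
N(13)+S(18): 31≡5 → F
V(21)+A(0): 21 → V
T(19)+P(15): 34≡8 → I
B(1)+E(4): 5 → F
Y(24)+S(18): 42≡16 → Q
U(20)+A(0): 20 → U
V(21)+P(15): 36≡10 → K
E(4)+E(4): 8 → I

ZAYFKYDCFVIFQUKI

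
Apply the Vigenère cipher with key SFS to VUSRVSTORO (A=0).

Repeat the key across the message: SFSSFSSFSS
V(21)+S(18): 39≡13 → N
U(20)+F(5): 25 → Z
S(18)+S(18): 36≡10 → K
R(17)+S(18): 35≡9 → J
V(21)+F(5): 26≡0 → A
S(18)+S(18): 36≡10 → K
T(19)+S(18): 37≡11 → L
O(14)+F(5): 19 → T
R(17)+S(18): 35≡9 → J
O(14)+S(18): 32≡6 → G

NZKJAKLTJG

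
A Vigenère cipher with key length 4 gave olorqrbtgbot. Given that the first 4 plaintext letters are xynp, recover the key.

rnbc

Subtract each crib letter from the matching ciphertext letter (mod 26):
o(14)−x(23)=-9≡17 → r
l(11)−y(24)=-13≡13 → n
o(14)−n(13)=1 → b
r(17)−p(15)=2 → c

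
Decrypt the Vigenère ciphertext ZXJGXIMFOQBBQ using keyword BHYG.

YQLAWBOZNJDVP

Repeat the key across the ciphertext: BHYGBHYGBHYGB
Z(25)−B(1): 24 → Y
X(23)−H(7): 16 → Q
J(9)−Y(24): -15≡11 → L
G(6)−G(6): 0 → A
X(23)−B(1): 22 → W
I(8)−H(7): 1 → B
M(12)−Y(24): -12≡14 → O
F(5)−G(6): -1≡25 → Z
O(14)−B(1): 13 → N
Q(16)−H(7): 9 → J
B(1)−Y(24): -23≡3 → D
B(1)−G(6): -5≡21 → V
Q(16)−B(1): 15 → P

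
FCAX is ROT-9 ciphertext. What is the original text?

WTRO

F(5): 5−9=-4≡22 → W
C(2): 2−9=-7≡19 → T
A(0): 0−9=-9≡17 → R
X(23): 23−9=14 → O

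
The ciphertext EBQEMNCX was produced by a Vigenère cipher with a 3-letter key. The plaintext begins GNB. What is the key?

Subtract each crib letter from the matching ciphertext letter (mod 26):
E(4)−G(6)=-2≡24 → Y
B(1)−N(13)=-12≡14 → O
Q(16)−B(1)=15 → P

YOP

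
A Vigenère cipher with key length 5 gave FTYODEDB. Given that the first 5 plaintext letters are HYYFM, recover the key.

YVAJR

Subtract each crib letter from the matching ciphertext letter (mod 26):
F(5)−H(7)=-2≡24 → Y
T(19)−Y(24)=-5≡21 → V
Y(24)−Y(24)=0 → A
O(14)−F(5)=9 → J
D(3)−M(12)=-9≡17 → R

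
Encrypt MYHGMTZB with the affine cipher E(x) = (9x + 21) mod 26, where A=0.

M(12): 9·12+21=129≡25 → Z
Y(24): 9·24+21=237≡3 → D
H(7): 9·7+21=84≡6 → G
G(6): 9·6+21=75≡23 → X
M(12): 9·12+21=129≡25 → Z
T(19): 9·19+21=192≡10 → K
Z(25): 9·25+21=246≡12 → M
B(1): 9·1+21=30≡4 → E

ZDGXZKME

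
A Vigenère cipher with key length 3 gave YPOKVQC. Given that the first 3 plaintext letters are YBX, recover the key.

Subtract each crib letter from the matching ciphertext letter (mod 26):
Y(24)−Y(24)=0 → A
P(15)−B(1)=14 → O
O(14)−X(23)=-9≡17 → R

AOR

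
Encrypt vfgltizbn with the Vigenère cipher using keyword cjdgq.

xojrjkiet

Repeat the key across the message: cjdgqcjdg
v(21)+c(2): 23 → x
f(5)+j(9): 14 → o
g(6)+d(3): 9 → j
l(11)+g(6): 17 → r
t(19)+q(16): 35≡9 → j
i(8)+c(2): 10 → k
z(25)+j(9): 34≡8 → i
b(1)+d(3): 4 → e
n(13)+g(6): 19 → t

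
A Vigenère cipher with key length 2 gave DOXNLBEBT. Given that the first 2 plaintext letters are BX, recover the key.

CR

Subtract each crib letter from the matching ciphertext letter (mod 26):
D(3)−B(1)=2 → C
O(14)−X(23)=-9≡17 → R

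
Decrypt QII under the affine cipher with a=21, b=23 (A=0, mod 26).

The inverse of 21 mod 26 is 5, since 21·5=105≡1. Apply D(y)=5·(y−23) mod 26:
Q(16): 5·(16−23)=-35≡17 → R
I(8): 5·(8−23)=-75≡3 → D
I(8): 5·(8−23)=-75≡3 → D

RDD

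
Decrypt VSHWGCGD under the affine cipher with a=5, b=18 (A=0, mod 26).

The inverse of 5 mod 26 is 21, since 5·21=105≡1. Apply D(y)=21·(y−18) mod 26:
V(21): 21·(21−18)=63≡11 → L
S(18): 21·(18−18)=0 → A
H(7): 21·(7−18)=-231≡3 → D
W(22): 21·(22−18)=84≡6 → G
G(6): 21·(6−18)=-252≡8 → I
C(2): 21·(2−18)=-336≡2 → C
G(6): 21·(6−18)=-252≡8 → I
D(3): 21·(3−18)=-315≡23 → X

LADGICIX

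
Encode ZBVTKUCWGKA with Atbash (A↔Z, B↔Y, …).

Z(25) → A(0)
B(1) → Y(24)
V(21) → E(4)
T(19) → G(6)
K(10) → P(15)
U(20) → F(5)
C(2) → X(23)
W(22) → D(3)
G(6) → T(19)
K(10) → P(15)
A(0) → Z(25)

AYEGPFXDTPZ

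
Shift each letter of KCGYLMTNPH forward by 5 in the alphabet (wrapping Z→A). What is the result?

PHLDQRYSUM

K(10): 10+5=15 → P
C(2): 2+5=7 → H
G(6): 6+5=11 → L
Y(24): 24+5=29≡3 → D
L(11): 11+5=16 → Q
M(12): 12+5=17 → R
T(19): 19+5=24 → Y
N(13): 13+5=18 → S
P(15): 15+5=20 → U
H(7): 7+5=12 → M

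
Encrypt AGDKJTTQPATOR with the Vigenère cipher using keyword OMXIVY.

OSASERHCMIOMF

Repeat the key across the message: OMXIVYOMXIVYO
A(0)+O(14): 14 → O
G(6)+M(12): 18 → S
D(3)+X(23): 26≡0 → A
K(10)+I(8): 18 → S
J(9)+V(21): 30≡4 → E
T(19)+Y(24): 43≡17 → R
T(19)+O(14): 33≡7 → H
Q(16)+M(12): 28≡2 → C
P(15)+X(23): 38≡12 → M
A(0)+I(8): 8 → I
T(19)+V(21): 40≡14 → O
O(14)+Y(24): 38≡12 → M
R(17)+O(14): 31≡5 → F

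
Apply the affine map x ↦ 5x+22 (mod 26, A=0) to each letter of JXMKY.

PHEUM

J(9): 5·9+22=67≡15 → P
X(23): 5·23+22=137≡7 → H
M(12): 5·12+22=82≡4 → E
K(10): 5·10+22=72≡20 → U
Y(24): 5·24+22=142≡12 → M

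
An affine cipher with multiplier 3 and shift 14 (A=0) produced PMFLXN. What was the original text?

JIXZDR

The inverse of 3 mod 26 is 9, since 3·9=27≡1. Apply D(y)=9·(y−14) mod 26:
P(15): 9·(15−14)=9 → J
M(12): 9·(12−14)=-18≡8 → I
F(5): 9·(5−14)=-81≡23 → X
L(11): 9·(11−14)=-27≡25 → Z
X(23): 9·(23−14)=81≡3 → D
N(13): 9·(13−14)=-9≡17 → R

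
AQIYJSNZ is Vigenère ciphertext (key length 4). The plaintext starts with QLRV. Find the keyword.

KFRD

Subtract each crib letter from the matching ciphertext letter (mod 26):
A(0)−Q(16)=-16≡10 → K
Q(16)−L(11)=5 → F
I(8)−R(17)=-9≡17 → R
Y(24)−V(21)=3 → D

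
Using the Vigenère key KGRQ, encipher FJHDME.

Repeat the key across the message: KGRQKG
F(5)+K(10): 15 → P
J(9)+G(6): 15 → P
H(7)+R(17): 24 → Y
D(3)+Q(16): 19 → T
M(12)+K(10): 22 → W
E(4)+G(6): 10 → K

PPYTWK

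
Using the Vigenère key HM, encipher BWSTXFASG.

Repeat the key across the message: HMHMHMHMH
B(1)+H(7): 8 → I
W(22)+M(12): 34≡8 → I
S(18)+H(7): 25 → Z
T(19)+M(12): 31≡5 → F
X(23)+H(7): 30≡4 → E
F(5)+M(12): 17 → R
A(0)+H(7): 7 → H
S(18)+M(12): 30≡4 → E
G(6)+H(7): 13 → N

IIZFERHEN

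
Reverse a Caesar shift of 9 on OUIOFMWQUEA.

FLZFWDNHLVR

O(14): 14−9=5 → F
U(20): 20−9=11 → L
I(8): 8−9=-1≡25 → Z
O(14): 14−9=5 → F
F(5): 5−9=-4≡22 → W
M(12): 12−9=3 → D
W(22): 22−9=13 → N
Q(16): 16−9=7 → H
U(20): 20−9=11 → L
E(4): 4−9=-5≡21 → V
A(0): 0−9=-9≡17 → R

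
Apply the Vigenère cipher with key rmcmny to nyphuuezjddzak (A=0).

ekrthsvllpqxrw

Repeat the key across the message: rmcmnyrmcmnyrm
n(13)+r(17): 30≡4 → e
y(24)+m(12): 36≡10 → k
p(15)+c(2): 17 → r
h(7)+m(12): 19 → t
u(20)+n(13): 33≡7 → h
u(20)+y(24): 44≡18 → s
e(4)+r(17): 21 → v
z(25)+m(12): 37≡11 → l
j(9)+c(2): 11 → l
d(3)+m(12): 15 → p
d(3)+n(13): 16 → q
z(25)+y(24): 49≡23 → x
a(0)+r(17): 17 → r
k(10)+m(12): 22 → w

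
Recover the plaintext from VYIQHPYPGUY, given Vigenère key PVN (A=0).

GDVBMCJUTFD

Repeat the key across the ciphertext: PVNPVNPVNPV
V(21)−P(15): 6 → G
Y(24)−V(21): 3 → D
I(8)−N(13): -5≡21 → V
Q(16)−P(15): 1 → B
H(7)−V(21): -14≡12 → M
P(15)−N(13): 2 → C
Y(24)−P(15): 9 → J
P(15)−V(21): -6≡20 → U
G(6)−N(13): -7≡19 → T
U(20)−P(15): 5 → F
Y(24)−V(21): 3 → D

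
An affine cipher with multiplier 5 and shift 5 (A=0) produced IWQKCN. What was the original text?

The inverse of 5 mod 26 is 21, since 5·21=105≡1. Apply D(y)=21·(y−5) mod 26:
I(8): 21·(8−5)=63≡11 → L
W(22): 21·(22−5)=357≡19 → T
Q(16): 21·(16−5)=231≡23 → X
K(10): 21·(10−5)=105≡1 → B
C(2): 21·(2−5)=-63≡15 → P
N(13): 21·(13−5)=168≡12 → M

LTXBPM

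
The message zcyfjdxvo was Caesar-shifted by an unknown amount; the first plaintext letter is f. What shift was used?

From the crib: z(25)−f(5)=20, so the shift is 20.

20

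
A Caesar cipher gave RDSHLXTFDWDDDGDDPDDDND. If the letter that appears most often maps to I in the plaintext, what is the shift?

The most frequent ciphertext letter is D (appears 11 times).
D is position 3; I is position 8.
Shift = -5≡21.

21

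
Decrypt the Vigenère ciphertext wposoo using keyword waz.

Repeat the key across the ciphertext: wazwaz
w(22)−w(22): 0 → a
p(15)−a(0): 15 → p
o(14)−z(25): -11≡15 → p
s(18)−w(22): -4≡22 → w
o(14)−a(0): 14 → o
o(14)−z(25): -11≡15 → p

appwop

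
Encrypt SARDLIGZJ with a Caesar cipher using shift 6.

S(18): 18+6=24 → Y
A(0): 0+6=6 → G
R(17): 17+6=23 → X
D(3): 3+6=9 → J
L(11): 11+6=17 → R
I(8): 8+6=14 → O
G(6): 6+6=12 → M
Z(25): 25+6=31≡5 → F
J(9): 9+6=15 → P

YGXJROMFP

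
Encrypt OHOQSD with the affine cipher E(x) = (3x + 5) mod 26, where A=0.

O(14): 3·14+5=47≡21 → V
H(7): 3·7+5=26≡0 → A
O(14): 3·14+5=47≡21 → V
Q(16): 3·16+5=53≡1 → B
S(18): 3·18+5=59≡7 → H
D(3): 3·3+5=14 → O

VAVBHO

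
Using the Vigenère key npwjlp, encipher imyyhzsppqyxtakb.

vbuhsofelzjmgpgk

Repeat the key across the message: npwjlpnpwjlpnpwj
i(8)+n(13): 21 → v
m(12)+p(15): 27≡1 → b
y(24)+w(22): 46≡20 → u
y(24)+j(9): 33≡7 → h
h(7)+l(11): 18 → s
z(25)+p(15): 40≡14 → o
s(18)+n(13): 31≡5 → f
p(15)+p(15): 30≡4 → e
p(15)+w(22): 37≡11 → l
q(16)+j(9): 25 → z
y(24)+l(11): 35≡9 → j
x(23)+p(15): 38≡12 → m
t(19)+n(13): 32≡6 → g
a(0)+p(15): 15 → p
k(10)+w(22): 32≡6 → g
b(1)+j(9): 10 → k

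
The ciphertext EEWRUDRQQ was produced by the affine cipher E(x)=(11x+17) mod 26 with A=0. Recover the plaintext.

NNRAFUAHH

The inverse of 11 mod 26 is 19, since 11·19=209≡1. Apply D(y)=19·(y−17) mod 26:
E(4): 19·(4−17)=-247≡13 → N
E(4): 19·(4−17)=-247≡13 → N
W(22): 19·(22−17)=95≡17 → R
R(17): 19·(17−17)=0 → A
U(20): 19·(20−17)=57≡5 → F
D(3): 19·(3−17)=-266≡20 → U
R(17): 19·(17−17)=0 → A
Q(16): 19·(16−17)=-19≡7 → H
Q(16): 19·(16−17)=-19≡7 → H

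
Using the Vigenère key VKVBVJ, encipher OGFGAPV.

Repeat the key across the message: VKVBVJV
O(14)+V(21): 35≡9 → J
G(6)+K(10): 16 → Q
F(5)+V(21): 26≡0 → A
G(6)+B(1): 7 → H
A(0)+V(21): 21 → V
P(15)+J(9): 24 → Y
V(21)+V(21): 42≡16 → Q

JQAHVYQ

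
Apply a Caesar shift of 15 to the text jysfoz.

ynhudo

j(9): 9+15=24 → y
y(24): 24+15=39≡13 → n
s(18): 18+15=33≡7 → h
f(5): 5+15=20 → u
o(14): 14+15=29≡3 → d
z(25): 25+15=40≡14 → o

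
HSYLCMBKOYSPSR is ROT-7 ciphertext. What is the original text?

ALREVFUDHRLILK

H(7): 7−7=0 → A
S(18): 18−7=11 → L
Y(24): 24−7=17 → R
L(11): 11−7=4 → E
C(2): 2−7=-5≡21 → V
M(12): 12−7=5 → F
B(1): 1−7=-6≡20 → U
K(10): 10−7=3 → D
O(14): 14−7=7 → H
Y(24): 24−7=17 → R
S(18): 18−7=11 → L
P(15): 15−7=8 → I
S(18): 18−7=11 → L
R(17): 17−7=10 → K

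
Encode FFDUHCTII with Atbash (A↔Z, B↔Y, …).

F(5) → U(20)
F(5) → U(20)
D(3) → W(22)
U(20) → F(5)
H(7) → S(18)
C(2) → X(23)
T(19) → G(6)
I(8) → R(17)
I(8) → R(17)

UUWFSXGRR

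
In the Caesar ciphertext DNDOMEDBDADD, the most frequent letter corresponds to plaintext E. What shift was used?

The most frequent ciphertext letter is D (appears 6 times).
D is position 3; E is position 4.
Shift = -1≡25.

25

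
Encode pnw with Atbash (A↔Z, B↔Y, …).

p(15) → k(10)
n(13) → m(12)
w(22) → d(3)

kmd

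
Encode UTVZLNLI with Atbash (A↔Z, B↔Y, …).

FGEAOMOR

U(20) → F(5)
T(19) → G(6)
V(21) → E(4)
Z(25) → A(0)
L(11) → O(14)
N(13) → M(12)
L(11) → O(14)
I(8) → R(17)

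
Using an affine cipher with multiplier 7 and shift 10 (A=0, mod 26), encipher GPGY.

ALAW

G(6): 7·6+10=52≡0 → A
P(15): 7·15+10=115≡11 → L
G(6): 7·6+10=52≡0 → A
Y(24): 7·24+10=178≡22 → W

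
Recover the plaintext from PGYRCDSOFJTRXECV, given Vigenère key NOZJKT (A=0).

CSZISKFAGAJYKQDM

Repeat the key across the ciphertext: NOZJKTNOZJKTNOZJ
P(15)−N(13): 2 → C
G(6)−O(14): -8≡18 → S
Y(24)−Z(25): -1≡25 → Z
R(17)−J(9): 8 → I
C(2)−K(10): -8≡18 → S
D(3)−T(19): -16≡10 → K
S(18)−N(13): 5 → F
O(14)−O(14): 0 → A
F(5)−Z(25): -20≡6 → G
J(9)−J(9): 0 → A
T(19)−K(10): 9 → J
R(17)−T(19): -2≡24 → Y
X(23)−N(13): 10 → K
E(4)−O(14): -10≡16 → Q
C(2)−Z(25): -23≡3 → D
V(21)−J(9): 12 → M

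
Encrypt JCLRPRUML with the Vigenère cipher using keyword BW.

Repeat the key across the message: BWBWBWBWB
J(9)+B(1): 10 → K
C(2)+W(22): 24 → Y
L(11)+B(1): 12 → M
R(17)+W(22): 39≡13 → N
P(15)+B(1): 16 → Q
R(17)+W(22): 39≡13 → N
U(20)+B(1): 21 → V
M(12)+W(22): 34≡8 → I
L(11)+B(1): 12 → M

KYMNQNVIM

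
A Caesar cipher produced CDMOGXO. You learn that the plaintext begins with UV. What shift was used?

From the crib: C(2)−U(20)=-18≡8, so the shift is 8.

8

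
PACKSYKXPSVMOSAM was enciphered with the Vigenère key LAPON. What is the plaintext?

EANWFNKIBFKMZENB

Repeat the key across the ciphertext: LAPONLAPONLAPONL
P(15)−L(11): 4 → E
A(0)−A(0): 0 → A
C(2)−P(15): -13≡13 → N
K(10)−O(14): -4≡22 → W
S(18)−N(13): 5 → F
Y(24)−L(11): 13 → N
K(10)−A(0): 10 → K
X(23)−P(15): 8 → I
P(15)−O(14): 1 → B
S(18)−N(13): 5 → F
V(21)−L(11): 10 → K
M(12)−A(0): 12 → M
O(14)−P(15): -1≡25 → Z
S(18)−O(14): 4 → E
A(0)−N(13): -13≡13 → N
M(12)−L(11): 1 → B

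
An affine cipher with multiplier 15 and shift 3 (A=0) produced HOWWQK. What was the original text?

The inverse of 15 mod 26 is 7, since 15·7=105≡1. Apply D(y)=7·(y−3) mod 26:
H(7): 7·(7−3)=28≡2 → C
O(14): 7·(14−3)=77≡25 → Z
W(22): 7·(22−3)=133≡3 → D
W(22): 7·(22−3)=133≡3 → D
Q(16): 7·(16−3)=91≡13 → N
K(10): 7·(10−3)=49≡23 → X

CZDDNX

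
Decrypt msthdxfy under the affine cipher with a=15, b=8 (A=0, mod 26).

csztrbfi

The inverse of 15 mod 26 is 7, since 15·7=105≡1. Apply D(y)=7·(y−8) mod 26:
m(12): 7·(12−8)=28≡2 → c
s(18): 7·(18−8)=70≡18 → s
t(19): 7·(19−8)=77≡25 → z
h(7): 7·(7−8)=-7≡19 → t
d(3): 7·(3−8)=-35≡17 → r
x(23): 7·(23−8)=105≡1 → b
f(5): 7·(5−8)=-21≡5 → f
y(24): 7·(24−8)=112≡8 → i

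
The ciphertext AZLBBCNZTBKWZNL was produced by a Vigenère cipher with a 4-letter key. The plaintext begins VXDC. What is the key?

Subtract each crib letter from the matching ciphertext letter (mod 26):
A(0)−V(21)=-21≡5 → F
Z(25)−X(23)=2 → C
L(11)−D(3)=8 → I
B(1)−C(2)=-1≡25 → Z

FCIZ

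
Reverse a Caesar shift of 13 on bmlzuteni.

ozymhgrav

b(1): 1−13=-12≡14 → o
m(12): 12−13=-1≡25 → z
l(11): 11−13=-2≡24 → y
z(25): 25−13=12 → m
u(20): 20−13=7 → h
t(19): 19−13=6 → g
e(4): 4−13=-9≡17 → r
n(13): 13−13=0 → a
i(8): 8−13=-5≡21 → v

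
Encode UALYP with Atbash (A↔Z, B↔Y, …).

FZOBK

U(20) → F(5)
A(0) → Z(25)
L(11) → O(14)
Y(24) → B(1)
P(15) → K(10)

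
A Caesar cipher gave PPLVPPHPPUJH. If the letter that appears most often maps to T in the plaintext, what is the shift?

The most frequent ciphertext letter is P (appears 6 times).
P is position 15; T is position 19.
Shift = -4≡22.

22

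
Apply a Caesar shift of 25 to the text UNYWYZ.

U(20): 20+25=45≡19 → T
N(13): 13+25=38≡12 → M
Y(24): 24+25=49≡23 → X
W(22): 22+25=47≡21 → V
Y(24): 24+25=49≡23 → X
Z(25): 25+25=50≡24 → Y

TMXVXY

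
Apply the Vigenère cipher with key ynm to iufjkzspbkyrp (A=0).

Repeat the key across the message: ynmynmynmynmy
i(8)+y(24): 32≡6 → g
u(20)+n(13): 33≡7 → h
f(5)+m(12): 17 → r
j(9)+y(24): 33≡7 → h
k(10)+n(13): 23 → x
z(25)+m(12): 37≡11 → l
s(18)+y(24): 42≡16 → q
p(15)+n(13): 28≡2 → c
b(1)+m(12): 13 → n
k(10)+y(24): 34≡8 → i
y(24)+n(13): 37≡11 → l
r(17)+m(12): 29≡3 → d
p(15)+y(24): 39≡13 → n

ghrhxlqcnildn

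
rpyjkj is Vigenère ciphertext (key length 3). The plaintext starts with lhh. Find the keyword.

gir

Subtract each crib letter from the matching ciphertext letter (mod 26):
r(17)−l(11)=6 → g
p(15)−h(7)=8 → i
y(24)−h(7)=17 → r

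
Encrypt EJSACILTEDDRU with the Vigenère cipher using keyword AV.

EESVCDLOEYDMU

Repeat the key across the message: AVAVAVAVAVAVA
E(4)+A(0): 4 → E
J(9)+V(21): 30≡4 → E
S(18)+A(0): 18 → S
A(0)+V(21): 21 → V
C(2)+A(0): 2 → C
I(8)+V(21): 29≡3 → D
L(11)+A(0): 11 → L
T(19)+V(21): 40≡14 → O
E(4)+A(0): 4 → E
D(3)+V(21): 24 → Y
D(3)+A(0): 3 → D
R(17)+V(21): 38≡12 → M
U(20)+A(0): 20 → U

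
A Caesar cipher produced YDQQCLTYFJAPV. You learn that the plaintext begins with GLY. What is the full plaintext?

From the crib: Y(24)−G(6)=18, so the shift is 18.
Subtract 18 from each ciphertext letter:
Y(24): 24−18=6 → G
D(3): 3−18=-15≡11 → L
Q(16): 16−18=-2≡24 → Y
Q(16): 16−18=-2≡24 → Y
C(2): 2−18=-16≡10 → K
L(11): 11−18=-7≡19 → T
T(19): 19−18=1 → B
Y(24): 24−18=6 → G
F(5): 5−18=-13≡13 → N
J(9): 9−18=-9≡17 → R
A(0): 0−18=-18≡8 → I
P(15): 15−18=-3≡23 → X
V(21): 21−18=3 → D

GLYYKTBGNRIXD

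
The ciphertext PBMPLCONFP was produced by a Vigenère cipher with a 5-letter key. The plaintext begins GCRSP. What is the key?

JZVXW

Subtract each crib letter from the matching ciphertext letter (mod 26):
P(15)−G(6)=9 → J
B(1)−C(2)=-1≡25 → Z
M(12)−R(17)=-5≡21 → V
P(15)−S(18)=-3≡23 → X
L(11)−P(15)=-4≡22 → W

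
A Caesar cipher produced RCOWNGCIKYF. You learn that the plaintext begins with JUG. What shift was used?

From the crib: R(17)−J(9)=8, so the shift is 8.

8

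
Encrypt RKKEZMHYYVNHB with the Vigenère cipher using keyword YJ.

Repeat the key across the message: YJYJYJYJYJYJY
R(17)+Y(24): 41≡15 → P
K(10)+J(9): 19 → T
K(10)+Y(24): 34≡8 → I
E(4)+J(9): 13 → N
Z(25)+Y(24): 49≡23 → X
M(12)+J(9): 21 → V
H(7)+Y(24): 31≡5 → F
Y(24)+J(9): 33≡7 → H
Y(24)+Y(24): 48≡22 → W
V(21)+J(9): 30≡4 → E
N(13)+Y(24): 37≡11 → L
H(7)+J(9): 16 → Q
B(1)+Y(24): 25 → Z

PTINXVFHWELQZ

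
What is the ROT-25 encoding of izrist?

i(8): 8+25=33≡7 → h
z(25): 25+25=50≡24 → y
r(17): 17+25=42≡16 → q
i(8): 8+25=33≡7 → h
s(18): 18+25=43≡17 → r
t(19): 19+25=44≡18 → s

hyqhrs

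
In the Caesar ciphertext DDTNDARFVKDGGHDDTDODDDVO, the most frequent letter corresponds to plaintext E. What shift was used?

The most frequent ciphertext letter is D (appears 10 times).
D is position 3; E is position 4.
Shift = -1≡25.

25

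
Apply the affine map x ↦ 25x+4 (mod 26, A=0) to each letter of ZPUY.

Z(25): 25·25+4=629≡5 → F
P(15): 25·15+4=379≡15 → P
U(20): 25·20+4=504≡10 → K
Y(24): 25·24+4=604≡6 → G

FPKG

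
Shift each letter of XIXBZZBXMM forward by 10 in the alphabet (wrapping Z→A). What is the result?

X(23): 23+10=33≡7 → H
I(8): 8+10=18 → S
X(23): 23+10=33≡7 → H
B(1): 1+10=11 → L
Z(25): 25+10=35≡9 → J
Z(25): 25+10=35≡9 → J
B(1): 1+10=11 → L
X(23): 23+10=33≡7 → H
M(12): 12+10=22 → W
M(12): 12+10=22 → W

HSHLJJLHWW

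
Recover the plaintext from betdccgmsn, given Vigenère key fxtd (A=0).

Repeat the key across the ciphertext: fxtdfxtdfx
b(1)−f(5): -4≡22 → w
e(4)−x(23): -19≡7 → h
t(19)−t(19): 0 → a
d(3)−d(3): 0 → a
c(2)−f(5): -3≡23 → x
c(2)−x(23): -21≡5 → f
g(6)−t(19): -13≡13 → n
m(12)−d(3): 9 → j
s(18)−f(5): 13 → n
n(13)−x(23): -10≡16 → q

whaaxfnjnq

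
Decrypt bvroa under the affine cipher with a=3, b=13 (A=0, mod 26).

The inverse of 3 mod 26 is 9, since 3·9=27≡1. Apply D(y)=9·(y−13) mod 26:
b(1): 9·(1−13)=-108≡22 → w
v(21): 9·(21−13)=72≡20 → u
r(17): 9·(17−13)=36≡10 → k
o(14): 9·(14−13)=9 → j
a(0): 9·(0−13)=-117≡13 → n

wukjn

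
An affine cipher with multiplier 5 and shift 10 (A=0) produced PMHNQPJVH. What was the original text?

The inverse of 5 mod 26 is 21, since 5·21=105≡1. Apply D(y)=21·(y−10) mod 26:
P(15): 21·(15−10)=105≡1 → B
M(12): 21·(12−10)=42≡16 → Q
H(7): 21·(7−10)=-63≡15 → P
N(13): 21·(13−10)=63≡11 → L
Q(16): 21·(16−10)=126≡22 → W
P(15): 21·(15−10)=105≡1 → B
J(9): 21·(9−10)=-21≡5 → F
V(21): 21·(21−10)=231≡23 → X
H(7): 21·(7−10)=-63≡15 → P

BQPLWBFXP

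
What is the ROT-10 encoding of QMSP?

AWCZ

Q(16): 16+10=26≡0 → A
M(12): 12+10=22 → W
S(18): 18+10=28≡2 → C
P(15): 15+10=25 → Z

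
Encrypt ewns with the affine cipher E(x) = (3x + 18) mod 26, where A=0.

egfu

e(4): 3·4+18=30≡4 → e
w(22): 3·22+18=84≡6 → g
n(13): 3·13+18=57≡5 → f
s(18): 3·18+18=72≡20 → u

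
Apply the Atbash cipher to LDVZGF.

OWEATU

L(11) → O(14)
D(3) → W(22)
V(21) → E(4)
Z(25) → A(0)
G(6) → T(19)
F(5) → U(20)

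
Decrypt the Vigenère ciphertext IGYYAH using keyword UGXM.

OABMGB

Repeat the key across the ciphertext: UGXMUG
I(8)−U(20): -12≡14 → O
G(6)−G(6): 0 → A
Y(24)−X(23): 1 → B
Y(24)−M(12): 12 → M
A(0)−U(20): -20≡6 → G
H(7)−G(6): 1 → B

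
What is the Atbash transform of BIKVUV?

B(1) → Y(24)
I(8) → R(17)
K(10) → P(15)
V(21) → E(4)
U(20) → F(5)
V(21) → E(4)

YRPEFE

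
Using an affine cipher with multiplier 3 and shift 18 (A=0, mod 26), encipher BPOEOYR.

VLIEIMR

B(1): 3·1+18=21 → V
P(15): 3·15+18=63≡11 → L
O(14): 3·14+18=60≡8 → I
E(4): 3·4+18=30≡4 → E
O(14): 3·14+18=60≡8 → I
Y(24): 3·24+18=90≡12 → M
R(17): 3·17+18=69≡17 → R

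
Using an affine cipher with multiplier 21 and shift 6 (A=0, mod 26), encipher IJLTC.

I(8): 21·8+6=174≡18 → S
J(9): 21·9+6=195≡13 → N
L(11): 21·11+6=237≡3 → D
T(19): 21·19+6=405≡15 → P
C(2): 21·2+6=48≡22 → W

SNDPW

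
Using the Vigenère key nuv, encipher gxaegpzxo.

Repeat the key across the message: nuvnuvnuv
g(6)+n(13): 19 → t
x(23)+u(20): 43≡17 → r
a(0)+v(21): 21 → v
e(4)+n(13): 17 → r
g(6)+u(20): 26≡0 → a
p(15)+v(21): 36≡10 → k
z(25)+n(13): 38≡12 → m
x(23)+u(20): 43≡17 → r
o(14)+v(21): 35≡9 → j

trvrakmrj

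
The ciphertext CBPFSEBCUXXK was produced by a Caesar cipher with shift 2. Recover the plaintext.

AZNDQCZASVVI

C(2): 2−2=0 → A
B(1): 1−2=-1≡25 → Z
P(15): 15−2=13 → N
F(5): 5−2=3 → D
S(18): 18−2=16 → Q
E(4): 4−2=2 → C
B(1): 1−2=-1≡25 → Z
C(2): 2−2=0 → A
U(20): 20−2=18 → S
X(23): 23−2=21 → V
X(23): 23−2=21 → V
K(10): 10−2=8 → I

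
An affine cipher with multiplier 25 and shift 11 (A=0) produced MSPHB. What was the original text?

The inverse of 25 mod 26 is 25, since 25·25=625≡1. Apply D(y)=25·(y−11) mod 26:
M(12): 25·(12−11)=25 → Z
S(18): 25·(18−11)=175≡19 → T
P(15): 25·(15−11)=100≡22 → W
H(7): 25·(7−11)=-100≡4 → E
B(1): 25·(1−11)=-250≡10 → K

ZTWEK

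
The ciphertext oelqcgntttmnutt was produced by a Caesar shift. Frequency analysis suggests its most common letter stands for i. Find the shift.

The most frequent ciphertext letter is t (appears 5 times).
t is position 19; i is position 8.
Shift = 11.

11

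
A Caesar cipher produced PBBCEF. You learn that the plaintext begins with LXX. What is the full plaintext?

LXXYAB

From the crib: P(15)−L(11)=4, so the shift is 4.
Subtract 4 from each ciphertext letter:
P(15): 15−4=11 → L
B(1): 1−4=-3≡23 → X
B(1): 1−4=-3≡23 → X
C(2): 2−4=-2≡24 → Y
E(4): 4−4=0 → A
F(5): 5−4=1 → B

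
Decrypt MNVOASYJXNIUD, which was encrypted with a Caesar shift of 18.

M(12): 12−18=-6≡20 → U
N(13): 13−18=-5≡21 → V
V(21): 21−18=3 → D
O(14): 14−18=-4≡22 → W
A(0): 0−18=-18≡8 → I
S(18): 18−18=0 → A
Y(24): 24−18=6 → G
J(9): 9−18=-9≡17 → R
X(23): 23−18=5 → F
N(13): 13−18=-5≡21 → V
I(8): 8−18=-10≡16 → Q
U(20): 20−18=2 → C
D(3): 3−18=-15≡11 → L

UVDWIAGRFVQCL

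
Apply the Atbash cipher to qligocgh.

jortlxts

q(16) → j(9)
l(11) → o(14)
i(8) → r(17)
g(6) → t(19)
o(14) → l(11)
c(2) → x(23)
g(6) → t(19)
h(7) → s(18)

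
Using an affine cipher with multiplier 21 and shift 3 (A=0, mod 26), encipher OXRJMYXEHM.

LSWKVNSJUV

O(14): 21·14+3=297≡11 → L
X(23): 21·23+3=486≡18 → S
R(17): 21·17+3=360≡22 → W
J(9): 21·9+3=192≡10 → K
M(12): 21·12+3=255≡21 → V
Y(24): 21·24+3=507≡13 → N
X(23): 21·23+3=486≡18 → S
E(4): 21·4+3=87≡9 → J
H(7): 21·7+3=150≡20 → U
M(12): 21·12+3=255≡21 → V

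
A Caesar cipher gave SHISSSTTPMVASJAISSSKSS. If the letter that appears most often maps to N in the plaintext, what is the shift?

The most frequent ciphertext letter is S (appears 10 times).
S is position 18; N is position 13.
Shift = 5.

5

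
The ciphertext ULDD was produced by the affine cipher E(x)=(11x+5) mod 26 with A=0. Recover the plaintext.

ZKOO

The inverse of 11 mod 26 is 19, since 11·19=209≡1. Apply D(y)=19·(y−5) mod 26:
U(20): 19·(20−5)=285≡25 → Z
L(11): 19·(11−5)=114≡10 → K
D(3): 19·(3−5)=-38≡14 → O
D(3): 19·(3−5)=-38≡14 → O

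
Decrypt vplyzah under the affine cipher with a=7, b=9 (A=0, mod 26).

ymergvw

The inverse of 7 mod 26 is 15, since 7·15=105≡1. Apply D(y)=15·(y−9) mod 26:
v(21): 15·(21−9)=180≡24 → y
p(15): 15·(15−9)=90≡12 → m
l(11): 15·(11−9)=30≡4 → e
y(24): 15·(24−9)=225≡17 → r
z(25): 15·(25−9)=240≡6 → g
a(0): 15·(0−9)=-135≡21 → v
h(7): 15·(7−9)=-30≡22 → w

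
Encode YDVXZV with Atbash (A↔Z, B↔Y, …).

BWECAE

Y(24) → B(1)
D(3) → W(22)
V(21) → E(4)
X(23) → C(2)
Z(25) → A(0)
V(21) → E(4)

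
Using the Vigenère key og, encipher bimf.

Repeat the key across the message: ogog
b(1)+o(14): 15 → p
i(8)+g(6): 14 → o
m(12)+o(14): 26≡0 → a
f(5)+g(6): 11 → l

poal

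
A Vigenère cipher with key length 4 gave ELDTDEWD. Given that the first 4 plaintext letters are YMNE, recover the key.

GZQP

Subtract each crib letter from the matching ciphertext letter (mod 26):
E(4)−Y(24)=-20≡6 → G
L(11)−M(12)=-1≡25 → Z
D(3)−N(13)=-10≡16 → Q
T(19)−E(4)=15 → P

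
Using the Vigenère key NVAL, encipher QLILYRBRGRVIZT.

DGIWLMBCTMVTMO

Repeat the key across the message: NVALNVALNVALNV
Q(16)+N(13): 29≡3 → D
L(11)+V(21): 32≡6 → G
I(8)+A(0): 8 → I
L(11)+L(11): 22 → W
Y(24)+N(13): 37≡11 → L
R(17)+V(21): 38≡12 → M
B(1)+A(0): 1 → B
R(17)+L(11): 28≡2 → C
G(6)+N(13): 19 → T
R(17)+V(21): 38≡12 → M
V(21)+A(0): 21 → V
I(8)+L(11): 19 → T
Z(25)+N(13): 38≡12 → M
T(19)+V(21): 40≡14 → O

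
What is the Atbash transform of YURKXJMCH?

Y(24) → B(1)
U(20) → F(5)
R(17) → I(8)
K(10) → P(15)
X(23) → C(2)
J(9) → Q(16)
M(12) → N(13)
C(2) → X(23)
H(7) → S(18)

BFIPCQNXS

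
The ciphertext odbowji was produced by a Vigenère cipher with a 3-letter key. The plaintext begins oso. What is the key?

aln

Subtract each crib letter from the matching ciphertext letter (mod 26):
o(14)−o(14)=0 → a
d(3)−s(18)=-15≡11 → l
b(1)−o(14)=-13≡13 → n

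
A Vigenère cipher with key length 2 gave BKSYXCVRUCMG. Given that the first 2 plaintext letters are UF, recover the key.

HF

Subtract each crib letter from the matching ciphertext letter (mod 26):
B(1)−U(20)=-19≡7 → H
K(10)−F(5)=5 → F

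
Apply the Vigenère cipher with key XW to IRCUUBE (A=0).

FNZQRXB

Repeat the key across the message: XWXWXWX
I(8)+X(23): 31≡5 → F
R(17)+W(22): 39≡13 → N
C(2)+X(23): 25 → Z
U(20)+W(22): 42≡16 → Q
U(20)+X(23): 43≡17 → R
B(1)+W(22): 23 → X
E(4)+X(23): 27≡1 → B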